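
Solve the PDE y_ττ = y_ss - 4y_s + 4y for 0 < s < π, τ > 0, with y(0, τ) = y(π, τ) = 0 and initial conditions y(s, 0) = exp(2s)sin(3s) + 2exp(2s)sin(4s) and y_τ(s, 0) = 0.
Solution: Substitute y = exp(2s)u.
Then y_s = exp(2s)(u_s + 2u), y_ss = exp(2s)(u_ss + 4u_s + 4u), y_ττ = exp(2s)u_ττ; substituting and dividing by exp(2s), the lower-order terms cancel: u_ττ = u_ss (standard wave equation).
Data for u: u(s,0) = exp(-2s)y(s,0) = sin(3s) + 2sin(4s); u_τ(s,0) = exp(-2s)y_τ(s,0) = 0. The boundary conditions carry over: u(0,τ) = u(π,τ) = 0.
Separating variables: u = Σ [A_n cos(ω_n τ) + B_n sin(ω_n τ)] sin(ns), ω_n = n. From ICs: A_3=1, A_4=2.
So u(s,τ) = sin(3s)cos(3τ) + 2sin(4s)cos(4τ), and y(s,τ) = exp(2s)u(s,τ).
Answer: y(s, τ) = exp(2s)sin(3s)cos(3τ) + 2exp(2s)sin(4s)cos(4τ)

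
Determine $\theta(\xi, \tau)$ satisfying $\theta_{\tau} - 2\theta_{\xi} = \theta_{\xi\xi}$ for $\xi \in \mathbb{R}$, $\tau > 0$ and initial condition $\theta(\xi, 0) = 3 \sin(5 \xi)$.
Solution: Moving frame: $\eta = \xi + 2\tau$, $\sigma = \tau$, $\theta = u(\eta,\sigma)$, so $\theta_{\tau} = u_{\sigma} + 2u_{\eta}$ and $\theta_{\xi\xi} = u_{\eta\eta}$.
Hence $\theta_{\tau} - 2\theta_{\xi} = u_{\sigma}$ and the PDE becomes the heat equation $u_{\sigma} = u_{\eta\eta}$ on $\eta \in \mathbb{R}$.
Initial data: $u(\eta,0) = \theta(\eta,0) = 3 \sin(5 \eta)$. Each mode $\sin(n\eta)$ decays as $e^{-n^2\sigma}$ on $\mathbb{R}$, so $u(\eta,\sigma) = \sum c_n e^{-n^2\sigma} \sin(n\eta)$ with $c_5=3$: $u(\eta,\sigma) = 3 e^{-25 \sigma} \sin(5 \eta)$.
Substituting back: $\theta(\xi,\tau) = u(\xi + 2\tau, \tau)$.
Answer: $\theta(\xi, \tau) = 3 e^{-25 \tau} \sin(10 \tau + 5 \xi)$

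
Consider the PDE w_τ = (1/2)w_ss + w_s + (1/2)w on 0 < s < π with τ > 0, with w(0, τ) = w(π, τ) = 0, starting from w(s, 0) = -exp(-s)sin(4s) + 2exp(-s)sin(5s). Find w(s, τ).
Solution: Substitute w = exp(-s)u, i.e. u = exp(s)w.
By the product rule, w_s = exp(-s)(u_s - u), w_ss = exp(-s)(u_ss - 2u_s + u), w_τ = exp(-s)u_τ.
Substituting into the PDE and dividing by exp(-s): u_τ = (1/2)(u_ss - 2u_s + u) + (u_s - u) + (1/2)u.
The lower-order terms cancel, leaving the standard heat equation u_τ = (1/2)u_ss.
Initial data for u: u(s,0) = exp(s)w(s,0) = -sin(4s) + 2sin(5s). The boundary conditions carry over: u(0,τ) = u(π,τ) = 0.
Solve for u:
  Using separation of variables u = X(s)T(τ):
  Eigenfunctions: sin(ns), n = 1, 2, 3, ...
  General solution: u(s, τ) = Σ c_n sin(ns) exp(-n² τ/2)
  Matching u(s,0) = -sin(4s) + 2sin(5s) term by term: c_4=-1, c_5=2.
Hence u(s,τ) = -exp(-8τ)sin(4s) + 2exp(-25τ/2)sin(5s).
Transform back: w(s,τ) = exp(-s)u(s,τ).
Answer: w(s, τ) = -exp(-s)exp(-8τ)sin(4s) + 2exp(-s)exp(-25τ/2)sin(5s)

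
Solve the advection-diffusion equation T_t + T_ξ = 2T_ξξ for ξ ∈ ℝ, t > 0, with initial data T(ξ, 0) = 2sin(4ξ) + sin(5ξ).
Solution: Change to a moving frame: let η = ξ - t, σ = t and write T(ξ,t) = u(η,σ).
By the chain rule T_t = u_σ - u_η, T_ξ = u_η, T_ξξ = u_ηη.
Then T_t + T_ξ = u_σ: the advection term cancels and the PDE becomes the heat equation u_σ = 2u_ηη on η ∈ ℝ.
Initial data: u(η,0) = T(η,0) = 2sin(4η) + sin(5η).
On η ∈ ℝ each mode satisfies (sin(nη))″ = -n² sin(nη), so exp(-2n²σ) sin(nη) solves the heat equation; by superposition u(η,σ) = Σ c_n exp(-2n²σ) sin(nη).
Reading off the coefficients: c_4=2, c_5=1, so u(η,σ) = 2exp(-32σ)sin(4η) + exp(-50σ)sin(5η).
Substituting back η = ξ - t, σ = t: T(ξ,t) = u(ξ - t, t).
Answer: T(ξ, t) = -2exp(-32t)sin(4t - 4ξ) - exp(-50t)sin(5t - 5ξ)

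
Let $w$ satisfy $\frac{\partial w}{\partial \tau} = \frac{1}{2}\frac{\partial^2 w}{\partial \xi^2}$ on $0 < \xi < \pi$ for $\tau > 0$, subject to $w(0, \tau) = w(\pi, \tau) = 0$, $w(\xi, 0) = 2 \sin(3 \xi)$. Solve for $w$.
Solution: Using separation of variables $w = X(\xi)T(\tau)$:
Eigenfunctions: $\sin(n\xi)$, $n = 1, 2, 3, \ldots$
General solution: $w(\xi, \tau) = \sum c_n \sin(n\xi) e^{-n^2 \tau/2}$
Matching $w(\xi,0) = 2 \sin(3 \xi)$ term by term: $c_3=2$.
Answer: $w(\xi, \tau) = 2 e^{-9 \tau/2} \sin(3 \xi)$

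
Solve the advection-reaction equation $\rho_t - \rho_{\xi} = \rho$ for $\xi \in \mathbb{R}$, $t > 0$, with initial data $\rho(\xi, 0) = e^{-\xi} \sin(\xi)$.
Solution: Substitute $\rho = e^{-\xi}u$, i.e. $u = e^{\xi}\rho$.
By the product rule, $\rho_{\xi} = e^{-\xi}(u_{\xi} - u)$, $\rho_t = e^{-\xi}u_t$.
Substituting into the PDE and dividing by $e^{-\xi}$: $u_t - (u_{\xi} - u) = u$.
The lower-order terms cancel, leaving the standard advection equation $u_t - u_{\xi} = 0$.
Initial data for $u$: $u(\xi,0) = e^{\xi}\rho(\xi,0) = \sin(\xi)$.
Solve for $u$:
  By method of characteristics (waves move left with speed 1):
  Along characteristics $\xi + t =$ const, $u$ is constant, so $u(\xi,t) = f(\xi + t)$ with $f = u( \cdot , 0)$.
Hence $u(\xi,t) = \sin(t + \xi)$.
Transform back: $\rho(\xi,t) = e^{-\xi}u(\xi,t)$.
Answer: $\rho(\xi, t) = e^{-\xi} \sin(\xi + t)$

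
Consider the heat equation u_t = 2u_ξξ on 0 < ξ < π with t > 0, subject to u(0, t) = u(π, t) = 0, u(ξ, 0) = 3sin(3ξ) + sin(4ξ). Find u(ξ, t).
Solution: Separating variables: u = Σ c_n exp(-2n²t) sin(nξ). From u(ξ,0) = 3sin(3ξ) + sin(4ξ): c_3=3, c_4=1.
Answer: u(ξ, t) = 3exp(-18t)sin(3ξ) + exp(-32t)sin(4ξ)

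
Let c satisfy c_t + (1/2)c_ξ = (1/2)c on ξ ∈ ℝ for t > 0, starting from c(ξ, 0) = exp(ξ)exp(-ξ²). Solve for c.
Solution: Substitute c = exp(ξ)u.
Then c_ξ = exp(ξ)(u_ξ + u), c_t = exp(ξ)u_t; substituting and dividing by exp(ξ), the lower-order terms cancel: u_t + (1/2)u_ξ = 0 (standard advection equation).
Data for u: u(ξ,0) = exp(-ξ)c(ξ,0) = exp(-ξ²).
By characteristics (dξ/dt = 1/2), u(ξ,t) = f(ξ - (1/2)t) with f = u(·, 0).
So u(ξ,t) = exp(-(-t/2 + ξ)²), and c(ξ,t) = exp(ξ)u(ξ,t).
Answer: c(ξ, t) = exp(ξ)exp(-(-t/2 + ξ)²)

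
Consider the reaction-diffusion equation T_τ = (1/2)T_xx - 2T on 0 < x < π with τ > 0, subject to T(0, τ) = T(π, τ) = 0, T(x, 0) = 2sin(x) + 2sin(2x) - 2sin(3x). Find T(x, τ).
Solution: Substitute T = exp(-2τ)u.
Then T_τ = exp(-2τ)(u_τ - 2u), T_xx = exp(-2τ)u_xx; substituting and dividing by exp(-2τ), the lower-order terms cancel: u_τ = (1/2)u_xx (standard heat equation).
Data for u: u(x,0) = T(x,0) = 2sin(x) + 2sin(2x) - 2sin(3x). The boundary conditions carry over: u(0,τ) = u(π,τ) = 0.
Separating variables: u = Σ c_n exp(-n²τ/2) sin(nx). From u(x,0) = 2sin(x) + 2sin(2x) - 2sin(3x): c_1=2, c_2=2, c_3=-2.
So u(x,τ) = 2exp(-2τ)sin(2x) + 2exp(-τ/2)sin(x) - 2exp(-9τ/2)sin(3x), and T(x,τ) = exp(-2τ)u(x,τ).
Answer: T(x, τ) = 2exp(-4τ)sin(2x) + 2exp(-5τ/2)sin(x) - 2exp(-13τ/2)sin(3x)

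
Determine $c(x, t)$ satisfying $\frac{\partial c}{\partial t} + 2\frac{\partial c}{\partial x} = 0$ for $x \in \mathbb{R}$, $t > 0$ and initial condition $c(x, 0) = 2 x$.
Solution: By method of characteristics (waves move right with speed 2):
Along characteristics $x - 2t =$ const, $c$ is constant, so $c(x,t) = f(x - 2t)$ with $f = c( \cdot , 0)$.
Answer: $c(x, t) = -4 t + 2 x$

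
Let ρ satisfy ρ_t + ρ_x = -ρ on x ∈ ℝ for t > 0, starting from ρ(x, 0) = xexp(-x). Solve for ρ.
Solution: Substitute ρ = exp(-x)u, i.e. u = exp(x)ρ.
By the product rule, ρ_x = exp(-x)(u_x - u), ρ_t = exp(-x)u_t.
Substituting into the PDE and dividing by exp(-x): u_t + (u_x - u) = -u.
The lower-order terms cancel, leaving the standard advection equation u_t + u_x = 0.
Initial data for u: u(x,0) = exp(x)ρ(x,0) = x.
Solve for u:
  By method of characteristics (waves move right with speed 1):
  Along characteristics x - t = const, u is constant, so u(x,t) = f(x - t) with f = u(·, 0).
Hence u(x,t) = -t + x.
Transform back: ρ(x,t) = exp(-x)u(x,t).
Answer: ρ(x, t) = -texp(-x) + xexp(-x)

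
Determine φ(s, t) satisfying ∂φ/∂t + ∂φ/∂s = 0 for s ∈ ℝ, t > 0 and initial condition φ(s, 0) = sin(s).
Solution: By characteristics (ds/dt = 1), φ(s,t) = f(s - t) with f = φ(·, 0).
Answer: φ(s, t) = sin(s - t)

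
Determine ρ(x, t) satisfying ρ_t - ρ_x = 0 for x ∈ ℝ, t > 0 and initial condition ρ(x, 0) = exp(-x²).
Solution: By method of characteristics (waves move left with speed 1):
Along characteristics x + t = const, ρ is constant, so ρ(x,t) = f(x + t) with f = ρ(·, 0).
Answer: ρ(x, t) = exp(-(t + x)²)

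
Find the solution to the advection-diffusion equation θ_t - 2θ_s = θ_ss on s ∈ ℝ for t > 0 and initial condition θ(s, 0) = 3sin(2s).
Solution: Moving frame: η = s + 2t, σ = t, θ = u(η,σ), so θ_t = u_σ + 2u_η and θ_ss = u_ηη.
Hence θ_t - 2θ_s = u_σ and the PDE becomes the heat equation u_σ = u_ηη on η ∈ ℝ.
Initial data: u(η,0) = θ(η,0) = 3sin(2η). Each mode sin(nη) decays as exp(-n²σ) on ℝ, so u(η,σ) = Σ c_n exp(-n²σ) sin(nη) with c_2=3: u(η,σ) = 3exp(-4σ)sin(2η).
Substituting back: θ(s,t) = u(s + 2t, t).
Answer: θ(s, t) = 3exp(-4t)sin(2s + 4t)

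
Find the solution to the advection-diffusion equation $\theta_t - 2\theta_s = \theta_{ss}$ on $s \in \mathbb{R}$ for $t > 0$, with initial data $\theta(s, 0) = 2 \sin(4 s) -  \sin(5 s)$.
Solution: Moving frame: $\eta = s + 2t$, $\sigma = t$, $\theta = u(\eta,\sigma)$, so $\theta_t = u_{\sigma} + 2u_{\eta}$ and $\theta_{ss} = u_{\eta\eta}$.
Hence $\theta_t - 2\theta_s = u_{\sigma}$ and the PDE becomes the heat equation $u_{\sigma} = u_{\eta\eta}$ on $\eta \in \mathbb{R}$.
Initial data: $u(\eta,0) = \theta(\eta,0) = 2 \sin(4 \eta) - \sin(5 \eta)$. Each mode $\sin(n\eta)$ decays as $e^{-n^2\sigma}$ on $\mathbb{R}$, so $u(\eta,\sigma) = \sum c_n e^{-n^2\sigma} \sin(n\eta)$ with $c_4=2, c_5=-1$: $u(\eta,\sigma) = 2 e^{-16 \sigma} \sin(4 \eta) - e^{-25 \sigma} \sin(5 \eta)$.
Substituting back: $\theta(s,t) = u(s + 2t, t)$.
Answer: $\theta(s, t) = 2 e^{-16 t} \sin(4 s + 8 t) -  e^{-25 t} \sin(5 s + 10 t)$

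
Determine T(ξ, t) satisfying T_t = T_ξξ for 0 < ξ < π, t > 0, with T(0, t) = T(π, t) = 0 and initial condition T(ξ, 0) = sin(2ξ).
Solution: Separating variables: T = Σ c_n exp(-n²t) sin(nξ). From T(ξ,0) = sin(2ξ): c_2=1.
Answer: T(ξ, t) = exp(-4t)sin(2ξ)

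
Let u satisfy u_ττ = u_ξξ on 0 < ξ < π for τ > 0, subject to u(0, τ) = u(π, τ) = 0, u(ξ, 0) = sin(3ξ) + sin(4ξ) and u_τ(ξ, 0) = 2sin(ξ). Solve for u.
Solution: Using separation of variables u = X(ξ)T(τ):
Eigenfunctions: sin(nξ), n = 1, 2, 3, ...
General solution: u(ξ, τ) = Σ [A_n cos(n τ) + B_n sin(n τ)] sin(nξ)
From u(ξ,0) = sin(3ξ) + sin(4ξ): A_3=1, A_4=1. From u_τ(ξ,0) = 2sin(ξ), using u_τ(ξ,0) = Σ ω_n B_n sin(nξ) with ω_n = n: B_1 = 2/1 = 2.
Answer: u(ξ, τ) = 2sin(ξ)sin(τ) + sin(3ξ)cos(3τ) + sin(4ξ)cos(4τ)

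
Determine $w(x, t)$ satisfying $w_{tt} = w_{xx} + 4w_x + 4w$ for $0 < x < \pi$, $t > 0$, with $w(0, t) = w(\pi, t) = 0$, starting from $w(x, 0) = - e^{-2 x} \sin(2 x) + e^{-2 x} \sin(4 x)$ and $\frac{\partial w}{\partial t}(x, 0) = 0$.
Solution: Substitute $w = e^{-2x}u$.
Then $w_x = e^{-2x}(u_x - 2u)$, $w_{xx} = e^{-2x}(u_{xx} - 4u_x + 4u)$, $w_{tt} = e^{-2x}u_{tt}$; substituting and dividing by $e^{-2x}$, the lower-order terms cancel: $u_{tt} = u_{xx}$ (standard wave equation).
Data for $u$: $u(x,0) = e^{2x}w(x,0) = - \sin(2 x) + \sin(4 x)$; $u_t(x,0) = e^{2x}w_t(x,0) = 0$. The boundary conditions carry over: $u(0,t) = u(\pi,t) = 0$.
Separating variables: $u = \sum [A_n \cos(\omega_n t) + B_n \sin(\omega_n t)] \sin(nx)$, $\omega_n = n$. From ICs: $A_2=-1, A_4=1$.
So $u(x,t) = - \sin(2 x) \cos(2 t) + \sin(4 x) \cos(4 t)$, and $w(x,t) = e^{-2x}u(x,t)$.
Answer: $w(x, t) = - e^{-2 x} \sin(2 x) \cos(2 t) + e^{-2 x} \sin(4 x) \cos(4 t)$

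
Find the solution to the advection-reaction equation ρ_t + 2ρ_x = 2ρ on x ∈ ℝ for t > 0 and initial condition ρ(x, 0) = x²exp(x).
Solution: Substitute ρ = exp(x)u.
Then ρ_x = exp(x)(u_x + u), ρ_t = exp(x)u_t; substituting and dividing by exp(x), the lower-order terms cancel: u_t + 2u_x = 0 (standard advection equation).
Data for u: u(x,0) = exp(-x)ρ(x,0) = x².
By characteristics (dx/dt = 2), u(x,t) = f(x - 2t) with f = u(·, 0).
So u(x,t) = 4t² - 4tx + x², and ρ(x,t) = exp(x)u(x,t).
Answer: ρ(x, t) = 4t²exp(x) - 4txexp(x) + x²exp(x)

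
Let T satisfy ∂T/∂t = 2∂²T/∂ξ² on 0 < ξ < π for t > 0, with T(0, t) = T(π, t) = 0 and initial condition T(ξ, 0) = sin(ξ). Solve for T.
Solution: Separating variables: T = Σ c_n exp(-2n²t) sin(nξ). From T(ξ,0) = sin(ξ): c_1=1.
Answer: T(ξ, t) = exp(-2t)sin(ξ)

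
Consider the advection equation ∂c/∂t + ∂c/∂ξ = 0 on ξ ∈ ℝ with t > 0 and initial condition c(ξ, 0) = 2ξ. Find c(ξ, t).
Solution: By characteristics (dξ/dt = 1), c(ξ,t) = f(ξ - t) with f = c(·, 0).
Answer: c(ξ, t) = -2t + 2ξ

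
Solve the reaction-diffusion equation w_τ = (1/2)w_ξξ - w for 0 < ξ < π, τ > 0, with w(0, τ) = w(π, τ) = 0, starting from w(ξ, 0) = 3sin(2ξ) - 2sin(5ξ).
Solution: Substitute w = exp(-τ)u, i.e. u = exp(τ)w.
By the product rule, w_τ = exp(-τ)(u_τ - u), w_ξξ = exp(-τ)u_ξξ.
Substituting into the PDE and dividing by exp(-τ): u_τ - u = (1/2)u_ξξ - u.
The lower-order terms cancel, leaving the standard heat equation u_τ = (1/2)u_ξξ.
Initial data for u: u(ξ,0) = w(ξ,0) = 3sin(2ξ) - 2sin(5ξ). The boundary conditions carry over: u(0,τ) = u(π,τ) = 0.
Solve for u:
  Using separation of variables u = X(ξ)T(τ):
  Eigenfunctions: sin(nξ), n = 1, 2, 3, ...
  General solution: u(ξ, τ) = Σ c_n sin(nξ) exp(-n² τ/2)
  Matching u(ξ,0) = 3sin(2ξ) - 2sin(5ξ) term by term: c_2=3, c_5=-2.
Hence u(ξ,τ) = 3exp(-2τ)sin(2ξ) - 2exp(-25τ/2)sin(5ξ).
Transform back: w(ξ,τ) = exp(-τ)u(ξ,τ).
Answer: w(ξ, τ) = 3exp(-3τ)sin(2ξ) - 2exp(-27τ/2)sin(5ξ)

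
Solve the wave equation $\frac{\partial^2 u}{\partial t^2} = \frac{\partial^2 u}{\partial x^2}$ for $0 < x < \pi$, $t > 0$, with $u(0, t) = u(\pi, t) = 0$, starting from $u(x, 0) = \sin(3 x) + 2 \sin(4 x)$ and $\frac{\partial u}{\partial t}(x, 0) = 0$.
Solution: Separating variables: $u = \sum [A_n \cos(\omega_n t) + B_n \sin(\omega_n t)] \sin(nx)$, $\omega_n = n$. From ICs: $A_3=1, A_4=2$.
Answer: $u(x, t) = \sin(3 x) \cos(3 t) + 2 \sin(4 x) \cos(4 t)$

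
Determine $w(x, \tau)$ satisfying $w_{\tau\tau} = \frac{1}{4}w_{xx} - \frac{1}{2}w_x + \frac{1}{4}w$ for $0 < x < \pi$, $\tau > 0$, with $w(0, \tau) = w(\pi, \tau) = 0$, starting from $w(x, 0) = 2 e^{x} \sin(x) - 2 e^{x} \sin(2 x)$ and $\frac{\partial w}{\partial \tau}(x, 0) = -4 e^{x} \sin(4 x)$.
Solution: Substitute $w = e^{x}u$.
Then $w_x = e^{x}(u_x + u)$, $w_{xx} = e^{x}(u_{xx} + 2u_x + u)$, $w_{\tau\tau} = e^{x}u_{\tau\tau}$; substituting and dividing by $e^{x}$, the lower-order terms cancel: $u_{\tau\tau} = \frac{1}{4}u_{xx}$ (standard wave equation).
Data for $u$: $u(x,0) = e^{-x}w(x,0) = 2 \sin(x) - 2 \sin(2 x)$; $u_{\tau}(x,0) = e^{-x}w_{\tau}(x,0) = -4 \sin(4 x)$. The boundary conditions carry over: $u(0,\tau) = u(\pi,\tau) = 0$.
Separating variables: $u = \sum [A_n \cos(\omega_n \tau) + B_n \sin(\omega_n \tau)] \sin(nx)$, $\omega_n = n/2$. From ICs ($B_n$ = velocity coefficient / $\omega_n$): $A_1=2, A_2=-2, B_4=-2$.
So $u(x,\tau) = 2 \sin(x) \cos(\tau/2) - 2 \sin(2 x) \cos(\tau) - 2 \sin(4 x) \sin(2 \tau)$, and $w(x,\tau) = e^{x}u(x,\tau)$.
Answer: $w(x, \tau) = -2 e^{x} \sin(2 \tau) \sin(4 x) + 2 e^{x} \sin(x) \cos(\tau/2) - 2 e^{x} \sin(2 x) \cos(\tau)$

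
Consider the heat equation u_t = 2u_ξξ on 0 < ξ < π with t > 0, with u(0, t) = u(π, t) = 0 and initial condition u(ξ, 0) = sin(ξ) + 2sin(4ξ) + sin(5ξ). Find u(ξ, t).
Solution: Using separation of variables u = X(ξ)T(t):
Eigenfunctions: sin(nξ), n = 1, 2, 3, ...
General solution: u(ξ, t) = Σ c_n sin(nξ) exp(-2n² t)
Matching u(ξ,0) = sin(ξ) + 2sin(4ξ) + sin(5ξ) term by term: c_1=1, c_4=2, c_5=1.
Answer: u(ξ, t) = exp(-2t)sin(ξ) + 2exp(-32t)sin(4ξ) + exp(-50t)sin(5ξ)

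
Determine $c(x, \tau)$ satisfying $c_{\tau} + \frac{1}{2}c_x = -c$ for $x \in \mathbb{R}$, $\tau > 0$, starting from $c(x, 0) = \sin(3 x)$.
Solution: Substitute $c = e^{-\tau}u$, i.e. $u = e^{\tau}c$.
By the product rule, $c_{\tau} = e^{-\tau}(u_{\tau} - u)$, $c_x = e^{-\tau}u_x$.
Substituting into the PDE and dividing by $e^{-\tau}$: $u_{\tau} - u + \frac{1}{2}u_x = -u$.
The lower-order terms cancel, leaving the standard advection equation $u_{\tau} + \frac{1}{2}u_x = 0$.
Initial data for $u$: $u(x,0) = c(x,0) = \sin(3 x)$.
Solve for $u$:
  By method of characteristics (waves move right with speed 1/2):
  Along characteristics $x - \frac{1}{2}\tau =$ const, $u$ is constant, so $u(x,\tau) = f(x - \frac{1}{2}\tau)$ with $f = u( \cdot , 0)$.
Hence $u(x,\tau) = \sin(3 x - 3 \tau/2)$.
Transform back: $c(x,\tau) = e^{-\tau}u(x,\tau)$.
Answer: $c(x, \tau) = - e^{-\tau} \sin(3 \tau/2 - 3 x)$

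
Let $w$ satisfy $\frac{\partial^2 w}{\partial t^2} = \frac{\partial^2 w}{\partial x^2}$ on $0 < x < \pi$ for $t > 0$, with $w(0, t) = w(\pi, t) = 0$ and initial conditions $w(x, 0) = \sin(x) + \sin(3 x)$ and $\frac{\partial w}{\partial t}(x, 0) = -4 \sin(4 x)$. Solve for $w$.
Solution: Separating variables: $w = \sum [A_n \cos(\omega_n t) + B_n \sin(\omega_n t)] \sin(nx)$, $\omega_n = n$. From ICs ($B_n$ = velocity coefficient / $\omega_n$): $A_1=1, A_3=1, B_4=-1$.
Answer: $w(x, t) = - \sin(4 t) \sin(4 x) + \sin(x) \cos(t) + \sin(3 x) \cos(3 t)$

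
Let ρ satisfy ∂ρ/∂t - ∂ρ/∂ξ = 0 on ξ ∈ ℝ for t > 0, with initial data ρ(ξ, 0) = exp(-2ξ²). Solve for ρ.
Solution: By method of characteristics (waves move left with speed 1):
Along characteristics ξ + t = const, ρ is constant, so ρ(ξ,t) = f(ξ + t) with f = ρ(·, 0).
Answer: ρ(ξ, t) = exp(-2(t + ξ)²)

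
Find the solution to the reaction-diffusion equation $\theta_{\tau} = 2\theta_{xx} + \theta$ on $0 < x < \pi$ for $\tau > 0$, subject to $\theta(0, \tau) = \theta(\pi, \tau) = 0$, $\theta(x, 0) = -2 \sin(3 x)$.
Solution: Substitute $\theta = e^{\tau}u$, i.e. $u = e^{-\tau}\theta$.
By the product rule, $\theta_{\tau} = e^{\tau}(u_{\tau} + u)$, $\theta_{xx} = e^{\tau}u_{xx}$.
Substituting into the PDE and dividing by $e^{\tau}$: $u_{\tau} + u = 2u_{xx} + u$.
The lower-order terms cancel, leaving the standard heat equation $u_{\tau} = 2u_{xx}$.
Initial data for $u$: $u(x,0) = \theta(x,0) = -2 \sin(3 x)$. The boundary conditions carry over: $u(0,\tau) = u(\pi,\tau) = 0$.
Solve for $u$:
  Using separation of variables $u = X(x)G(\tau)$:
  Eigenfunctions: $\sin(nx)$, $n = 1, 2, 3, \ldots$
  General solution: $u(x, \tau) = \sum c_n \sin(nx) e^{-2n^2 \tau}$
  Matching $u(x,0) = -2 \sin(3 x)$ term by term: $c_3=-2$.
Hence $u(x,\tau) = -2 e^{-18 \tau} \sin(3 x)$.
Transform back: $\theta(x,\tau) = e^{\tau}u(x,\tau)$.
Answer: $\theta(x, \tau) = -2 e^{-17 \tau} \sin(3 x)$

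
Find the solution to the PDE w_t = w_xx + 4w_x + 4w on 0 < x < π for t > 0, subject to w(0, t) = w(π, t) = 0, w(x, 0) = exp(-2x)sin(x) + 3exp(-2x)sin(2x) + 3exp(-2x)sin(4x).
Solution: Substitute w = exp(-2x)u.
Then w_x = exp(-2x)(u_x - 2u), w_xx = exp(-2x)(u_xx - 4u_x + 4u), w_t = exp(-2x)u_t; substituting and dividing by exp(-2x), the lower-order terms cancel: u_t = u_xx (standard heat equation).
Data for u: u(x,0) = exp(2x)w(x,0) = sin(x) + 3sin(2x) + 3sin(4x). The boundary conditions carry over: u(0,t) = u(π,t) = 0.
Separating variables: u = Σ c_n exp(-n²t) sin(nx). From u(x,0) = sin(x) + 3sin(2x) + 3sin(4x): c_1=1, c_2=3, c_4=3.
So u(x,t) = exp(-t)sin(x) + 3exp(-4t)sin(2x) + 3exp(-16t)sin(4x), and w(x,t) = exp(-2x)u(x,t).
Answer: w(x, t) = exp(-t)exp(-2x)sin(x) + 3exp(-4t)exp(-2x)sin(2x) + 3exp(-16t)exp(-2x)sin(4x)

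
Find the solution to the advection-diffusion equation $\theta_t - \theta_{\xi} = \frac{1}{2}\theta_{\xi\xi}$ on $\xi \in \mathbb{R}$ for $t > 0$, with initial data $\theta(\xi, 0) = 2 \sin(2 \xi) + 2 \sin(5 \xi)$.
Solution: Change to a moving frame: let $\eta = \xi + t$, $\sigma = t$ and write $\theta(\xi,t) = u(\eta,\sigma)$.
By the chain rule $\theta_t = u_{\sigma} + u_{\eta}$, $\theta_{\xi} = u_{\eta}$, $\theta_{\xi\xi} = u_{\eta\eta}$.
Then $\theta_t - \theta_{\xi} = u_{\sigma}$: the advection term cancels and the PDE becomes the heat equation $u_{\sigma} = \frac{1}{2}u_{\eta\eta}$ on $\eta \in \mathbb{R}$.
Initial data: $u(\eta,0) = \theta(\eta,0) = 2 \sin(2 \eta) + 2 \sin(5 \eta)$.
On $\eta \in \mathbb{R}$ each mode satisfies $(\sin(n\eta))'' = -n^2 \sin(n\eta)$, so $e^{-n^2\sigma/2} \sin(n\eta)$ solves the heat equation; by superposition $u(\eta,\sigma) = \sum c_n e^{-n^2\sigma/2} \sin(n\eta)$.
Reading off the coefficients: $c_2=2, c_5=2$, so $u(\eta,\sigma) = 2 e^{-2 \sigma} \sin(2 \eta) + 2 e^{-25 \sigma/2} \sin(5 \eta)$.
Substituting back $\eta = \xi + t$, $\sigma = t$: $\theta(\xi,t) = u(\xi + t, t)$.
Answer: $\theta(\xi, t) = 2 e^{-2 t} \sin(2 \xi + 2 t) + 2 e^{-25 t/2} \sin(5 \xi + 5 t)$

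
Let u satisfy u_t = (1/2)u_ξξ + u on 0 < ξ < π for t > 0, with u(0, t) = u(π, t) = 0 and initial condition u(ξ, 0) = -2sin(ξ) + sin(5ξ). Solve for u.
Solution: Substitute u = exp(t)w.
Then u_t = exp(t)(w_t + w), u_ξξ = exp(t)w_ξξ; substituting and dividing by exp(t), the lower-order terms cancel: w_t = (1/2)w_ξξ (standard heat equation).
Data for w: w(ξ,0) = u(ξ,0) = -2sin(ξ) + sin(5ξ). The boundary conditions carry over: w(0,t) = w(π,t) = 0.
Separating variables: w = Σ c_n exp(-n²t/2) sin(nξ). From w(ξ,0) = -2sin(ξ) + sin(5ξ): c_1=-2, c_5=1.
So w(ξ,t) = -2exp(-t/2)sin(ξ) + exp(-25t/2)sin(5ξ), and u(ξ,t) = exp(t)w(ξ,t).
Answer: u(ξ, t) = -2exp(t/2)sin(ξ) + exp(-23t/2)sin(5ξ)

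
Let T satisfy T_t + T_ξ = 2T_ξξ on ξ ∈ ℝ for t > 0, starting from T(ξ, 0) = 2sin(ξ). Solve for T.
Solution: Change to a moving frame: let η = ξ - t, σ = t and write T(ξ,t) = u(η,σ).
By the chain rule T_t = u_σ - u_η, T_ξ = u_η, T_ξξ = u_ηη.
Then T_t + T_ξ = u_σ: the advection term cancels and the PDE becomes the heat equation u_σ = 2u_ηη on η ∈ ℝ.
Initial data: u(η,0) = T(η,0) = 2sin(η).
On η ∈ ℝ each mode satisfies (sin(nη))″ = -n² sin(nη), so exp(-2n²σ) sin(nη) solves the heat equation; by superposition u(η,σ) = Σ c_n exp(-2n²σ) sin(nη).
Reading off the coefficients: c_1=2, so u(η,σ) = 2exp(-2σ)sin(η).
Substituting back η = ξ - t, σ = t: T(ξ,t) = u(ξ - t, t).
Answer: T(ξ, t) = -2exp(-2t)sin(t - ξ)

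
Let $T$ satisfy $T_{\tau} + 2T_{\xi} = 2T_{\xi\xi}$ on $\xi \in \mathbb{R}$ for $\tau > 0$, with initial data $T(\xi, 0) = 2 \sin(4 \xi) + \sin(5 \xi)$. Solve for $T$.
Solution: Change to a moving frame: let $\eta = \xi - 2\tau$, $\sigma = \tau$ and write $T(\xi,\tau) = u(\eta,\sigma)$.
By the chain rule $T_{\tau} = u_{\sigma} - 2u_{\eta}$, $T_{\xi} = u_{\eta}$, $T_{\xi\xi} = u_{\eta\eta}$.
Then $T_{\tau} + 2T_{\xi} = u_{\sigma}$: the advection term cancels and the PDE becomes the heat equation $u_{\sigma} = 2u_{\eta\eta}$ on $\eta \in \mathbb{R}$.
Initial data: $u(\eta,0) = T(\eta,0) = 2 \sin(4 \eta) + \sin(5 \eta)$.
On $\eta \in \mathbb{R}$ each mode satisfies $(\sin(n\eta))'' = -n^2 \sin(n\eta)$, so $e^{-2n^2\sigma} \sin(n\eta)$ solves the heat equation; by superposition $u(\eta,\sigma) = \sum c_n e^{-2n^2\sigma} \sin(n\eta)$.
Reading off the coefficients: $c_4=2, c_5=1$, so $u(\eta,\sigma) = 2 e^{-32 \sigma} \sin(4 \eta) + e^{-50 \sigma} \sin(5 \eta)$.
Substituting back $\eta = \xi - 2\tau$, $\sigma = \tau$: $T(\xi,\tau) = u(\xi - 2\tau, \tau)$.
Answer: $T(\xi, \tau) = -2 e^{-32 \tau} \sin(8 \tau - 4 \xi) -  e^{-50 \tau} \sin(10 \tau - 5 \xi)$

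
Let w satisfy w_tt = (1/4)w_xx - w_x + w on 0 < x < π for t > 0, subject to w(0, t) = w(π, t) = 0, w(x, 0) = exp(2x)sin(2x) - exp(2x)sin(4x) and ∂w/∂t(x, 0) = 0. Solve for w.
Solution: Substitute w = exp(2x)u, i.e. u = exp(-2x)w.
By the product rule, w_x = exp(2x)(u_x + 2u), w_xx = exp(2x)(u_xx + 4u_x + 4u), w_tt = exp(2x)u_tt.
Substituting into the PDE and dividing by exp(2x): u_tt = (1/4)(u_xx + 4u_x + 4u) - (u_x + 2u) + u.
The lower-order terms cancel, leaving the standard wave equation u_tt = (1/4)u_xx.
Initial data for u: u(x,0) = exp(-2x)w(x,0) = sin(2x) - sin(4x); u_t(x,0) = exp(-2x)w_t(x,0) = 0. The boundary conditions carry over: u(0,t) = u(π,t) = 0.
Solve for u:
  Using separation of variables u = X(x)T(t):
  Eigenfunctions: sin(nx), n = 1, 2, 3, ...
  General solution: u(x, t) = Σ [A_n cos(n t/2) + B_n sin(n t/2)] sin(nx)
  From u(x,0) = sin(2x) - sin(4x): A_2=1, A_4=-1. From u_t(x,0) = 0: all B_n = 0.
Hence u(x,t) = sin(2x)cos(t) - sin(4x)cos(2t).
Transform back: w(x,t) = exp(2x)u(x,t).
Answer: w(x, t) = exp(2x)sin(2x)cos(t) - exp(2x)sin(4x)cos(2t)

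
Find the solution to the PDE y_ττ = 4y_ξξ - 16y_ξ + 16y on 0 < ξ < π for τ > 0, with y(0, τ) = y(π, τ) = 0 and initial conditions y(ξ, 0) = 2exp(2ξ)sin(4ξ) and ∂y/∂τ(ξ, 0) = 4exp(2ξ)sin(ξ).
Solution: Substitute y = exp(2ξ)u.
Then y_ξ = exp(2ξ)(u_ξ + 2u), y_ξξ = exp(2ξ)(u_ξξ + 4u_ξ + 4u), y_ττ = exp(2ξ)u_ττ; substituting and dividing by exp(2ξ), the lower-order terms cancel: u_ττ = 4u_ξξ (standard wave equation).
Data for u: u(ξ,0) = exp(-2ξ)y(ξ,0) = 2sin(4ξ); u_τ(ξ,0) = exp(-2ξ)y_τ(ξ,0) = 4sin(ξ). The boundary conditions carry over: u(0,τ) = u(π,τ) = 0.
Separating variables: u = Σ [A_n cos(ω_n τ) + B_n sin(ω_n τ)] sin(nξ), ω_n = 2n. From ICs (B_n = velocity coefficient / ω_n): A_4=2, B_1=2.
So u(ξ,τ) = 2sin(ξ)sin(2τ) + 2sin(4ξ)cos(8τ), and y(ξ,τ) = exp(2ξ)u(ξ,τ).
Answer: y(ξ, τ) = 2exp(2ξ)sin(ξ)sin(2τ) + 2exp(2ξ)sin(4ξ)cos(8τ)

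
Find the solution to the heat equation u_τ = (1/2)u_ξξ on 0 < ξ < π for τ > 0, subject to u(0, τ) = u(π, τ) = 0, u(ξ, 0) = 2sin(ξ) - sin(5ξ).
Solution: Using separation of variables u = X(ξ)T(τ):
Eigenfunctions: sin(nξ), n = 1, 2, 3, ...
General solution: u(ξ, τ) = Σ c_n sin(nξ) exp(-n² τ/2)
Matching u(ξ,0) = 2sin(ξ) - sin(5ξ) term by term: c_1=2, c_5=-1.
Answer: u(ξ, τ) = 2exp(-τ/2)sin(ξ) - exp(-25τ/2)sin(5ξ)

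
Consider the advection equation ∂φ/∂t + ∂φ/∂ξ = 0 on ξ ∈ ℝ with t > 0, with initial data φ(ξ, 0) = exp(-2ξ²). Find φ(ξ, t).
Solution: By characteristics (dξ/dt = 1), φ(ξ,t) = f(ξ - t) with f = φ(·, 0).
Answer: φ(ξ, t) = exp(-2(-t + ξ)²)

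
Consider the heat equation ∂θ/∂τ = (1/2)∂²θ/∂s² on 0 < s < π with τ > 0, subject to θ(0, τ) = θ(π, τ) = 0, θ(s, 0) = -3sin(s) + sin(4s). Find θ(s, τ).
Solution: Using separation of variables θ = X(s)G(τ):
Eigenfunctions: sin(ns), n = 1, 2, 3, ...
General solution: θ(s, τ) = Σ c_n sin(ns) exp(-n² τ/2)
Matching θ(s,0) = -3sin(s) + sin(4s) term by term: c_1=-3, c_4=1.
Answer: θ(s, τ) = exp(-8τ)sin(4s) - 3exp(-τ/2)sin(s)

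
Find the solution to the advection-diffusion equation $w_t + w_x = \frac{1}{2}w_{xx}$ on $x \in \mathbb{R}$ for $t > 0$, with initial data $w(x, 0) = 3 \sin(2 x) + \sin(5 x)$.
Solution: Moving frame: $\eta = x - t$, $\sigma = t$, $w = u(\eta,\sigma)$, so $w_t = u_{\sigma} - u_{\eta}$ and $w_{xx} = u_{\eta\eta}$.
Hence $w_t + w_x = u_{\sigma}$ and the PDE becomes the heat equation $u_{\sigma} = \frac{1}{2}u_{\eta\eta}$ on $\eta \in \mathbb{R}$.
Initial data: $u(\eta,0) = w(\eta,0) = 3 \sin(2 \eta) + \sin(5 \eta)$. Each mode $\sin(n\eta)$ decays as $e^{-n^2\sigma/2}$ on $\mathbb{R}$, so $u(\eta,\sigma) = \sum c_n e^{-n^2\sigma/2} \sin(n\eta)$ with $c_2=3, c_5=1$: $u(\eta,\sigma) = 3 e^{-2 \sigma} \sin(2 \eta) + e^{-25 \sigma/2} \sin(5 \eta)$.
Substituting back: $w(x,t) = u(x - t, t)$.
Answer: $w(x, t) = -3 e^{-2 t} \sin(2 t - 2 x) -  e^{-25 t/2} \sin(5 t - 5 x)$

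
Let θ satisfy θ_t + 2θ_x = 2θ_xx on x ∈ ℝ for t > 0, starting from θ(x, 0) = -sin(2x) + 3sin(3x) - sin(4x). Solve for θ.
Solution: Moving frame: η = x - 2t, σ = t, θ = u(η,σ), so θ_t = u_σ - 2u_η and θ_xx = u_ηη.
Hence θ_t + 2θ_x = u_σ and the PDE becomes the heat equation u_σ = 2u_ηη on η ∈ ℝ.
Initial data: u(η,0) = θ(η,0) = -sin(2η) + 3sin(3η) - sin(4η). Each mode sin(nη) decays as exp(-2n²σ) on ℝ, so u(η,σ) = Σ c_n exp(-2n²σ) sin(nη) with c_2=-1, c_3=3, c_4=-1: u(η,σ) = -exp(-8σ)sin(2η) + 3exp(-18σ)sin(3η) - exp(-32σ)sin(4η).
Substituting back: θ(x,t) = u(x - 2t, t).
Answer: θ(x, t) = exp(-8t)sin(4t - 2x) - 3exp(-18t)sin(6t - 3x) + exp(-32t)sin(8t - 4x)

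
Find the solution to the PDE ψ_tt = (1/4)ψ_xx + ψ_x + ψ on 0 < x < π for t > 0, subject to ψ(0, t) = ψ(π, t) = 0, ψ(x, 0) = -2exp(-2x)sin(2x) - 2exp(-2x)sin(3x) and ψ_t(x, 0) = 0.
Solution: Substitute ψ = exp(-2x)u, i.e. u = exp(2x)ψ.
By the product rule, ψ_x = exp(-2x)(u_x - 2u), ψ_xx = exp(-2x)(u_xx - 4u_x + 4u), ψ_tt = exp(-2x)u_tt.
Substituting into the PDE and dividing by exp(-2x): u_tt = (1/4)(u_xx - 4u_x + 4u) + (u_x - 2u) + u.
The lower-order terms cancel, leaving the standard wave equation u_tt = (1/4)u_xx.
Initial data for u: u(x,0) = exp(2x)ψ(x,0) = -2sin(2x) - 2sin(3x); u_t(x,0) = exp(2x)ψ_t(x,0) = 0. The boundary conditions carry over: u(0,t) = u(π,t) = 0.
Solve for u:
  Using separation of variables u = X(x)T(t):
  Eigenfunctions: sin(nx), n = 1, 2, 3, ...
  General solution: u(x, t) = Σ [A_n cos(n t/2) + B_n sin(n t/2)] sin(nx)
  From u(x,0) = -2sin(2x) - 2sin(3x): A_2=-2, A_3=-2. From u_t(x,0) = 0: all B_n = 0.
Hence u(x,t) = -2sin(2x)cos(t) - 2sin(3x)cos(3t/2).
Transform back: ψ(x,t) = exp(-2x)u(x,t).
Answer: ψ(x, t) = -2exp(-2x)sin(2x)cos(t) - 2exp(-2x)sin(3x)cos(3t/2)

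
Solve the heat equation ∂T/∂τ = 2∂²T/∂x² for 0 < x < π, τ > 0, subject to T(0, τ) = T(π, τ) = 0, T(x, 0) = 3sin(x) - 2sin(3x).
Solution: Separating variables: T = Σ c_n exp(-2n²τ) sin(nx). From T(x,0) = 3sin(x) - 2sin(3x): c_1=3, c_3=-2.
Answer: T(x, τ) = 3exp(-2τ)sin(x) - 2exp(-18τ)sin(3x)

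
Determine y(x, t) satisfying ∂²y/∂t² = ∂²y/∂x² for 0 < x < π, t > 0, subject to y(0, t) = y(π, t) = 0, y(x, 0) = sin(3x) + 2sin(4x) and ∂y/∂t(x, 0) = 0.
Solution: Using separation of variables y = X(x)T(t):
Eigenfunctions: sin(nx), n = 1, 2, 3, ...
General solution: y(x, t) = Σ [A_n cos(n t) + B_n sin(n t)] sin(nx)
From y(x,0) = sin(3x) + 2sin(4x): A_3=1, A_4=2. From y_t(x,0) = 0: all B_n = 0.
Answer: y(x, t) = sin(3x)cos(3t) + 2sin(4x)cos(4t)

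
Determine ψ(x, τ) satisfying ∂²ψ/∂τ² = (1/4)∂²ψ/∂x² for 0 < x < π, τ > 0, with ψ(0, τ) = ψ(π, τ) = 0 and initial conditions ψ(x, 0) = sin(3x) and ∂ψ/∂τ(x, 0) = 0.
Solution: Using separation of variables ψ = X(x)T(τ):
Eigenfunctions: sin(nx), n = 1, 2, 3, ...
General solution: ψ(x, τ) = Σ [A_n cos(n τ/2) + B_n sin(n τ/2)] sin(nx)
From ψ(x,0) = sin(3x): A_3=1. From ψ_τ(x,0) = 0: all B_n = 0.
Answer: ψ(x, τ) = sin(3x)cos(3τ/2)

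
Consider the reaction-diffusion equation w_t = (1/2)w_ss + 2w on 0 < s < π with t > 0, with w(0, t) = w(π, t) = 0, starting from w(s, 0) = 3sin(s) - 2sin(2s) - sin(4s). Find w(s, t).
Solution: Substitute w = exp(2t)u.
Then w_t = exp(2t)(u_t + 2u), w_ss = exp(2t)u_ss; substituting and dividing by exp(2t), the lower-order terms cancel: u_t = (1/2)u_ss (standard heat equation).
Data for u: u(s,0) = w(s,0) = 3sin(s) - 2sin(2s) - sin(4s). The boundary conditions carry over: u(0,t) = u(π,t) = 0.
Separating variables: u = Σ c_n exp(-n²t/2) sin(ns). From u(s,0) = 3sin(s) - 2sin(2s) - sin(4s): c_1=3, c_2=-2, c_4=-1.
So u(s,t) = -2exp(-2t)sin(2s) - exp(-8t)sin(4s) + 3exp(-t/2)sin(s), and w(s,t) = exp(2t)u(s,t).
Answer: w(s, t) = 3exp(3t/2)sin(s) - 2sin(2s) - exp(-6t)sin(4s)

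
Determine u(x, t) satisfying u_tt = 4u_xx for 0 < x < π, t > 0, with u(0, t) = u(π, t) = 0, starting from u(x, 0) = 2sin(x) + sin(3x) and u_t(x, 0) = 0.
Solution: Separating variables: u = Σ [A_n cos(ω_n t) + B_n sin(ω_n t)] sin(nx), ω_n = 2n. From ICs: A_1=2, A_3=1.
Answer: u(x, t) = 2sin(x)cos(2t) + sin(3x)cos(6t)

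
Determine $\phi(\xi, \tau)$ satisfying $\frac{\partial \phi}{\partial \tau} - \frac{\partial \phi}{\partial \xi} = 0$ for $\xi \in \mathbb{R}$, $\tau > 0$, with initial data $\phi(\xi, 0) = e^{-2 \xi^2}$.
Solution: By method of characteristics (waves move left with speed 1):
Along characteristics $\xi + \tau =$ const, $\phi$ is constant, so $\phi(\xi,\tau) = f(\xi + \tau)$ with $f = \phi( \cdot , 0)$.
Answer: $\phi(\xi, \tau) = e^{-2 (\tau + \xi)^2}$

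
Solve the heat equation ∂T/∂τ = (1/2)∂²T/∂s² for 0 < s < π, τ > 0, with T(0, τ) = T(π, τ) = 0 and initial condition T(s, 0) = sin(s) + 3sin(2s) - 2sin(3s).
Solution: Separating variables: T = Σ c_n exp(-n²τ/2) sin(ns). From T(s,0) = sin(s) + 3sin(2s) - 2sin(3s): c_1=1, c_2=3, c_3=-2.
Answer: T(s, τ) = 3exp(-2τ)sin(2s) + exp(-τ/2)sin(s) - 2exp(-9τ/2)sin(3s)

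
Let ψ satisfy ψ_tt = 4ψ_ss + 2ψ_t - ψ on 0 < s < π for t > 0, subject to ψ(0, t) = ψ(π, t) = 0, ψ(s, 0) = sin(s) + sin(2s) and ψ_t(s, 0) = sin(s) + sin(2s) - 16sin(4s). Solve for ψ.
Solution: Substitute ψ = exp(t)u, i.e. u = exp(-t)ψ.
By the product rule, ψ_t = exp(t)(u_t + u), ψ_tt = exp(t)(u_tt + 2u_t + u), ψ_ss = exp(t)u_ss.
Substituting into the PDE and dividing by exp(t): u_tt + 2u_t + u = 4u_ss + 2(u_t + u) - u.
The lower-order terms cancel, leaving the standard wave equation u_tt = 4u_ss.
Initial data for u: u(s,0) = ψ(s,0) = sin(s) + sin(2s); u_t(s,0) = ψ_t(s,0) - ψ(s,0) = -16sin(4s). The boundary conditions carry over: u(0,t) = u(π,t) = 0.
Solve for u:
  Using separation of variables u = X(s)T(t):
  Eigenfunctions: sin(ns), n = 1, 2, 3, ...
  General solution: u(s, t) = Σ [A_n cos(2n t) + B_n sin(2n t)] sin(ns)
  From u(s,0) = sin(s) + sin(2s): A_1=1, A_2=1. From u_t(s,0) = -16sin(4s), using u_t(s,0) = Σ ω_n B_n sin(ns) with ω_n = 2n: B_4 = (-16)/8 = -2.
Hence u(s,t) = sin(s)cos(2t) + sin(2s)cos(4t) - 2sin(4s)sin(8t).
Transform back: ψ(s,t) = exp(t)u(s,t).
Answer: ψ(s, t) = exp(t)sin(s)cos(2t) + exp(t)sin(2s)cos(4t) - 2exp(t)sin(4s)sin(8t)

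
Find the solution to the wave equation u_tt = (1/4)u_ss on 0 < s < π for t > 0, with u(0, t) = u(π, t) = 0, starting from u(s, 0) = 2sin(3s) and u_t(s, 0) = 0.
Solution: Separating variables: u = Σ [A_n cos(ω_n t) + B_n sin(ω_n t)] sin(ns), ω_n = n/2. From ICs: A_3=2.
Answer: u(s, t) = 2sin(3s)cos(3t/2)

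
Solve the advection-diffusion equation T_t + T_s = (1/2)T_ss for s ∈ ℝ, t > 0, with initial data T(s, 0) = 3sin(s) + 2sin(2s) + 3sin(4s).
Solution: Change to a moving frame: let η = s - t, σ = t and write T(s,t) = u(η,σ).
By the chain rule T_t = u_σ - u_η, T_s = u_η, T_ss = u_ηη.
Then T_t + T_s = u_σ: the advection term cancels and the PDE becomes the heat equation u_σ = (1/2)u_ηη on η ∈ ℝ.
Initial data: u(η,0) = T(η,0) = 3sin(η) + 2sin(2η) + 3sin(4η).
On η ∈ ℝ each mode satisfies (sin(nη))″ = -n² sin(nη), so exp(-n²σ/2) sin(nη) solves the heat equation; by superposition u(η,σ) = Σ c_n exp(-n²σ/2) sin(nη).
Reading off the coefficients: c_1=3, c_2=2, c_4=3, so u(η,σ) = 2exp(-2σ)sin(2η) + 3exp(-8σ)sin(4η) + 3exp(-σ/2)sin(η).
Substituting back η = s - t, σ = t: T(s,t) = u(s - t, t).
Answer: T(s, t) = 2exp(-2t)sin(2s - 2t) + 3exp(-8t)sin(4s - 4t) + 3exp(-t/2)sin(s - t)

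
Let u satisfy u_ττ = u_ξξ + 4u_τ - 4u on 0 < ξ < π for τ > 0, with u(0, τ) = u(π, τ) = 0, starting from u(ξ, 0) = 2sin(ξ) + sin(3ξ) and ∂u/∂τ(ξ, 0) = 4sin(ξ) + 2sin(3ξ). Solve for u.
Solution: Substitute u = exp(2τ)w, i.e. w = exp(-2τ)u.
By the product rule, u_τ = exp(2τ)(w_τ + 2w), u_ττ = exp(2τ)(w_ττ + 4w_τ + 4w), u_ξξ = exp(2τ)w_ξξ.
Substituting into the PDE and dividing by exp(2τ): w_ττ + 4w_τ + 4w = w_ξξ + 4(w_τ + 2w) - 4w.
The lower-order terms cancel, leaving the standard wave equation w_ττ = w_ξξ.
Initial data for w: w(ξ,0) = u(ξ,0) = 2sin(ξ) + sin(3ξ); w_τ(ξ,0) = u_τ(ξ,0) - 2u(ξ,0) = 0. The boundary conditions carry over: w(0,τ) = w(π,τ) = 0.
Solve for w:
  Using separation of variables w = X(ξ)T(τ):
  Eigenfunctions: sin(nξ), n = 1, 2, 3, ...
  General solution: w(ξ, τ) = Σ [A_n cos(n τ) + B_n sin(n τ)] sin(nξ)
  From w(ξ,0) = 2sin(ξ) + sin(3ξ): A_1=2, A_3=1. From w_τ(ξ,0) = 0: all B_n = 0.
Hence w(ξ,τ) = 2sin(ξ)cos(τ) + sin(3ξ)cos(3τ).
Transform back: u(ξ,τ) = exp(2τ)w(ξ,τ).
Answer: u(ξ, τ) = 2exp(2τ)sin(ξ)cos(τ) + exp(2τ)sin(3ξ)cos(3τ)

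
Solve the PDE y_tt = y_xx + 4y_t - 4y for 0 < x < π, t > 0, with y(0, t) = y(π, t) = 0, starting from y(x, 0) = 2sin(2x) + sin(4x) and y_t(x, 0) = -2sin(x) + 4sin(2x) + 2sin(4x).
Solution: Substitute y = exp(2t)u.
Then y_t = exp(2t)(u_t + 2u), y_tt = exp(2t)(u_tt + 4u_t + 4u), y_xx = exp(2t)u_xx; substituting and dividing by exp(2t), the lower-order terms cancel: u_tt = u_xx (standard wave equation).
Data for u: u(x,0) = y(x,0) = 2sin(2x) + sin(4x); u_t(x,0) = y_t(x,0) - 2y(x,0) = -2sin(x). The boundary conditions carry over: u(0,t) = u(π,t) = 0.
Separating variables: u = Σ [A_n cos(ω_n t) + B_n sin(ω_n t)] sin(nx), ω_n = n. From ICs (B_n = velocity coefficient / ω_n): A_2=2, A_4=1, B_1=-2.
So u(x,t) = -2sin(t)sin(x) + 2sin(2x)cos(2t) + sin(4x)cos(4t), and y(x,t) = exp(2t)u(x,t).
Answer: y(x, t) = -2exp(2t)sin(t)sin(x) + 2exp(2t)sin(2x)cos(2t) + exp(2t)sin(4x)cos(4t)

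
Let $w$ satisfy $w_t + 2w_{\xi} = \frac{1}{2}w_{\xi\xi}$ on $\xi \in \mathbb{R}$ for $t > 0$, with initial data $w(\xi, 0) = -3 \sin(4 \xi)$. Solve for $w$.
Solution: Moving frame: $\eta = \xi - 2t$, $\sigma = t$, $w = u(\eta,\sigma)$, so $w_t = u_{\sigma} - 2u_{\eta}$ and $w_{\xi\xi} = u_{\eta\eta}$.
Hence $w_t + 2w_{\xi} = u_{\sigma}$ and the PDE becomes the heat equation $u_{\sigma} = \frac{1}{2}u_{\eta\eta}$ on $\eta \in \mathbb{R}$.
Initial data: $u(\eta,0) = w(\eta,0) = -3 \sin(4 \eta)$. Each mode $\sin(n\eta)$ decays as $e^{-n^2\sigma/2}$ on $\mathbb{R}$, so $u(\eta,\sigma) = \sum c_n e^{-n^2\sigma/2} \sin(n\eta)$ with $c_4=-3$: $u(\eta,\sigma) = -3 e^{-8 \sigma} \sin(4 \eta)$.
Substituting back: $w(\xi,t) = u(\xi - 2t, t)$.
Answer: $w(\xi, t) = -3 e^{-8 t} \sin(4 \xi - 8 t)$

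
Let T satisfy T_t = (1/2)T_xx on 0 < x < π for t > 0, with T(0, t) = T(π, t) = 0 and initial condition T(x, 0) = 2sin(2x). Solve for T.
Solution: Using separation of variables T = X(x)G(t):
Eigenfunctions: sin(nx), n = 1, 2, 3, ...
General solution: T(x, t) = Σ c_n sin(nx) exp(-n² t/2)
Matching T(x,0) = 2sin(2x) term by term: c_2=2.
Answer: T(x, t) = 2exp(-2t)sin(2x)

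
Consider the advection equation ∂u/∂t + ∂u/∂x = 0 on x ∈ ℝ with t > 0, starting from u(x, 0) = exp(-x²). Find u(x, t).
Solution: By method of characteristics (waves move right with speed 1):
Along characteristics x - t = const, u is constant, so u(x,t) = f(x - t) with f = u(·, 0).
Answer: u(x, t) = exp(-(-t + x)²)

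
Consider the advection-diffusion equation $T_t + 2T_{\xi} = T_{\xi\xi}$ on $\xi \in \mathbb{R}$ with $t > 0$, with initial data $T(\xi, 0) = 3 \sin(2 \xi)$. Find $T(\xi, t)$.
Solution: Moving frame: $\eta = \xi - 2t$, $\sigma = t$, $T = u(\eta,\sigma)$, so $T_t = u_{\sigma} - 2u_{\eta}$ and $T_{\xi\xi} = u_{\eta\eta}$.
Hence $T_t + 2T_{\xi} = u_{\sigma}$ and the PDE becomes the heat equation $u_{\sigma} = u_{\eta\eta}$ on $\eta \in \mathbb{R}$.
Initial data: $u(\eta,0) = T(\eta,0) = 3 \sin(2 \eta)$. Each mode $\sin(n\eta)$ decays as $e^{-n^2\sigma}$ on $\mathbb{R}$, so $u(\eta,\sigma) = \sum c_n e^{-n^2\sigma} \sin(n\eta)$ with $c_2=3$: $u(\eta,\sigma) = 3 e^{-4 \sigma} \sin(2 \eta)$.
Substituting back: $T(\xi,t) = u(\xi - 2t, t)$.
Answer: $T(\xi, t) = 3 e^{-4 t} \sin(2 \xi - 4 t)$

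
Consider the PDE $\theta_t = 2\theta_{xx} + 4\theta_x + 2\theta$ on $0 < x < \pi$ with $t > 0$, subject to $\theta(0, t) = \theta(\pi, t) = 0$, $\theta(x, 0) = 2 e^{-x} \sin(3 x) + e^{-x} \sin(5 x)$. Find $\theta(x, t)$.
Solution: Substitute $\theta = e^{-x}u$.
Then $\theta_x = e^{-x}(u_x - u)$, $\theta_{xx} = e^{-x}(u_{xx} - 2u_x + u)$, $\theta_t = e^{-x}u_t$; substituting and dividing by $e^{-x}$, the lower-order terms cancel: $u_t = 2u_{xx}$ (standard heat equation).
Data for $u$: $u(x,0) = e^{x}\theta(x,0) = 2 \sin(3 x) + \sin(5 x)$. The boundary conditions carry over: $u(0,t) = u(\pi,t) = 0$.
Separating variables: $u = \sum c_n e^{-2n^2t} \sin(nx)$. From $u(x,0) = 2 \sin(3 x) + \sin(5 x)$: $c_3=2, c_5=1$.
So $u(x,t) = 2 e^{-18 t} \sin(3 x) + e^{-50 t} \sin(5 x)$, and $\theta(x,t) = e^{-x}u(x,t)$.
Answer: $\theta(x, t) = 2 e^{-18 t} e^{-x} \sin(3 x) + e^{-50 t} e^{-x} \sin(5 x)$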